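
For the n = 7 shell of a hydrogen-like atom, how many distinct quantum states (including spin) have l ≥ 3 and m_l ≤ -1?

Orbitals with l ≥ 3 and m_l ≤ -1, by l: l=3 → 3; l=4 → 4; l=5 → 5; l=6 → 6.
Orbitals: 3 + 4 + 5 + 6 = 18. Each orbital carries two spin states, so 18 × 2 = 36 states.

36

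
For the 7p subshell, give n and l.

n = 7, l = 1

The leading integer gives n = 7; the letter 'p' means l = 1.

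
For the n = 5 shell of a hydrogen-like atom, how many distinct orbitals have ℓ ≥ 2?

For n = 5, ℓ ranges over 0 … 4.
The (ℓ, m_ℓ) pairs meeting ℓ ≥ 2 give: ℓ=2 → 5; ℓ=3 → 7; ℓ=4 → 9.
Total orbitals: 5 + 7 + 9 = 21.

21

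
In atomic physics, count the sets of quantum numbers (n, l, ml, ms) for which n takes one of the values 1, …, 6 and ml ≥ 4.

8

Work shell by shell — for each n, count the (l, ml) pairs that satisfy ml ≥ 4:
n=5 → 1; n=6 → 3.
Orbitals: 1 + 3 = 4. Including both spin states (ms = ±1/2) gives 2 × 4 = 8 states.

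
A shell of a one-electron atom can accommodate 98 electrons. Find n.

2n² = 98 ⇒ n² = 49 ⇒ n = 7.

n = 7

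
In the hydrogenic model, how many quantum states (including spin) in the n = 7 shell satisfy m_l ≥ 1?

42

With n = 7 the allowed l are 0, 1, …, 6.
Contributions: l=1 → 1; l=2 → 2; l=3 → 3; l=4 → 4; l=5 → 5; l=6 → 6.
Orbitals: 1 + 2 + 3 + 4 + 5 + 6 = 21. Each orbital carries two spin states, so 21 × 2 = 42 states.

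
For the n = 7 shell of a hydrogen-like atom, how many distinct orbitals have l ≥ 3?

Go through l = 0, …, 6 (the values permitted for n = 7).
Orbitals with l ≥ 3, by l: l=3 → 7; l=4 → 9; l=5 → 11; l=6 → 13.
Total orbitals: 7 + 9 + 11 + 13 = 40.

40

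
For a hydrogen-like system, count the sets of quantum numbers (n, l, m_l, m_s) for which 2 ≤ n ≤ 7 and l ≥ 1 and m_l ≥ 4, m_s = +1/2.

For each n in the range, tally the orbitals obeying l ≥ 1 and m_l ≥ 4:
n=5 → 1; n=6 → 3; n=7 → 6.
Orbitals: 1 + 3 + 6 = 10. With m_s fixed to +1/2 there is one state per orbital, so 10 states.

10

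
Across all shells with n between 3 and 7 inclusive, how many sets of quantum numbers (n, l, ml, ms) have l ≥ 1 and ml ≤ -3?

Per-shell orbital counts meeting the constraint:
n=4 → 1; n=5 → 3; n=6 → 6; n=7 → 10.
Orbitals: 1 + 3 + 6 + 10 = 20. Including both spin states (ms = ±1/2) gives 2 × 20 = 40 states.

40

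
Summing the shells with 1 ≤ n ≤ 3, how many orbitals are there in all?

14

Shell n has n² orbitals: 1²=1 + 2²=4 + 3²=9 = 14 orbitals.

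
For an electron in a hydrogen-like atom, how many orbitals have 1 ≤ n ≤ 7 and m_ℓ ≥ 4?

Go shell by shell, enumerating (ℓ, m_ℓ) with m_ℓ ≥ 4:
n=5 → 1; n=6 → 3; n=7 → 6.
Total orbitals: 1 + 3 + 6 = 10.

10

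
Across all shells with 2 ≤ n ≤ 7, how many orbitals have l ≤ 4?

104

Go shell by shell, enumerating (l, m_l) with l ≤ 4:
n=2 → 4; n=3 → 9; n=4 → 16; n=5 → 25; n=6 → 25; n=7 → 25.
Total orbitals: 4 + 9 + 16 + 25 + 25 + 25 = 104.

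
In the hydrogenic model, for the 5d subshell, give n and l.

n = 5, l = 2

The leading integer gives n = 5; the letter 'd' means l = 2.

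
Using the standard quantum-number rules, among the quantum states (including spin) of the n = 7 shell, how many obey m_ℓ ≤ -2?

30

For n = 7, ℓ ranges over 0 … 6.
Contributions: ℓ=2 → 1; ℓ=3 → 2; ℓ=4 → 3; ℓ=5 → 4; ℓ=6 → 5.
Orbitals: 1 + 2 + 3 + 4 + 5 = 15. Each orbital carries two spin states, so 15 × 2 = 30 states.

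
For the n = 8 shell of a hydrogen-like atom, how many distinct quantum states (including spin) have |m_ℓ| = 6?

With n = 8 the allowed ℓ are 0, 1, …, 7.
Per ℓ-value: ℓ=6 → 2; ℓ=7 → 2.
Orbitals: 2 + 2 = 4. Each orbital carries two spin states, so 4 × 2 = 8 states.

8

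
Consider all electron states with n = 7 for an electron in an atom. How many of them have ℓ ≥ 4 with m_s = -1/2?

33

With n = 7 the allowed ℓ are 0, 1, …, 6.
Orbitals with ℓ ≥ 4, by ℓ: ℓ=4 → 9; ℓ=5 → 11; ℓ=6 → 13.
Orbitals: 9 + 11 + 13 = 33. With m_s fixed to a single value there is one state per orbital, giving 33 states.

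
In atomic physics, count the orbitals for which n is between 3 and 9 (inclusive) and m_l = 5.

10

For each n in the range, tally the orbitals obeying m_l = 5:
n=6 → 1; n=7 → 2; n=8 → 3; n=9 → 4.
Total orbitals: 1 + 2 + 3 + 4 = 10.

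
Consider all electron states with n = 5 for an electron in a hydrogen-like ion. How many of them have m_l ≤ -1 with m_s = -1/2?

Per l-value: l=1 → 1; l=2 → 2; l=3 → 3; l=4 → 4.
Orbitals: 1 + 2 + 3 + 4 = 10. With m_s fixed to a single value there is one state per orbital, giving 10 states.

10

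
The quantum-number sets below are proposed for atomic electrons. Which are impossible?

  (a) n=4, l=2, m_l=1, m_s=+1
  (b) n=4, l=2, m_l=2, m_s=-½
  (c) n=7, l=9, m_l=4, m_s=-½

(a) and (c)

(a) has m_s = +1, but an electron's spin must be ±1/2.
(c) has l = 9 ≥ n = 7, violating 0 ≤ l ≤ n−1.
The remaining set (b) satisfies all four rules.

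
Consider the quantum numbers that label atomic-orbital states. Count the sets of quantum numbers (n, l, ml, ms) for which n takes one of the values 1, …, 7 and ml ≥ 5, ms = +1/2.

4

Go shell by shell, enumerating (l, ml) with ml ≥ 5:
n=6 → 1; n=7 → 3.
Orbitals: 1 + 3 = 4. With ms fixed to +1/2 there is one state per orbital, so 4 states.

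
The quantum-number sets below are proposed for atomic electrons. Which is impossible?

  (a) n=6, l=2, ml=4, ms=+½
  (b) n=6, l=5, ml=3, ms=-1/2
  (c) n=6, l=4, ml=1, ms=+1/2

(a) has |ml| = 4 > l = 2, violating −l ≤ ml ≤ l.
The remaining sets (b), (c) satisfy all four rules.

(a)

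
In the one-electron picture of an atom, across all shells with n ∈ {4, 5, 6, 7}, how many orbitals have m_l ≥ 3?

For each n in the range, tally the orbitals obeying m_l ≥ 3:
n=4 → 1; n=5 → 3; n=6 → 6; n=7 → 10.
Total orbitals: 1 + 3 + 6 + 10 = 20.

20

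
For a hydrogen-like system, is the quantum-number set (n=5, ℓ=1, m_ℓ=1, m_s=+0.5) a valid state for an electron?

Allowed

n = 5 is a positive integer. ℓ = 1 satisfies 0 ≤ ℓ ≤ n−1 = 4. m_ℓ = 1 lies in the range −ℓ … +ℓ (here −1 … 1). m_s = +1/2 is one of ±1/2.
All four constraints are satisfied.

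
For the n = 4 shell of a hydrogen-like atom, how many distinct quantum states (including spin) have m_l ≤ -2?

Per l-value: l=2 → 1; l=3 → 2.
Orbitals: 1 + 2 = 3. Each orbital carries two spin states, so 3 × 2 = 6 states.

6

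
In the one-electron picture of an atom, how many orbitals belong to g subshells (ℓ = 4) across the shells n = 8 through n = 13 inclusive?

54

A g subshell (ℓ = 4) exists for every n ≥ 5, so shells n = 8, 9, 10, 11, 12, 13 each contribute one — 6 subshells.
Since each g subshell has 2·4+1 = 9 orbitals, the total is 6 × 9 = 54.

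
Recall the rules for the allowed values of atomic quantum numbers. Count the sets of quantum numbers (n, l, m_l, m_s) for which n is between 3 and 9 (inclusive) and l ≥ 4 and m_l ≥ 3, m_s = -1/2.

50

Go shell by shell, enumerating (l, m_l) with l ≥ 4 and m_l ≥ 3:
n=5 → 2; n=6 → 5; n=7 → 9; n=8 → 14; n=9 → 20.
Orbitals: 2 + 5 + 9 + 14 + 20 = 50. With m_s fixed to -1/2 there is one state per orbital, so 50 states.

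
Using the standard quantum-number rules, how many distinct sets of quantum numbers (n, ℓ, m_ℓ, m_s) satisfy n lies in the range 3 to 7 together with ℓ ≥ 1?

260

Treat each shell separately and count matching orbitals:
n=3 → 8; n=4 → 15; n=5 → 24; n=6 → 35; n=7 → 48.
Orbitals: 8 + 15 + 24 + 35 + 48 = 130. Including both spin states (m_s = ±1/2) gives 2 × 130 = 260 states.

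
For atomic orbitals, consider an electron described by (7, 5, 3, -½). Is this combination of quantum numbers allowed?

n = 7 is a positive integer. l = 5 satisfies 0 ≤ l ≤ n−1 = 6. m_l = 3 lies in the range −l … +l (here −5 … 5). m_s = -1/2 is one of ±1/2.
All four constraints are satisfied.

Yes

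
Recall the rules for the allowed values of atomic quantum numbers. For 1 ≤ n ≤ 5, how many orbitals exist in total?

55

Total orbitals = 1² + 2² + 3² + 4² + 5² = 55.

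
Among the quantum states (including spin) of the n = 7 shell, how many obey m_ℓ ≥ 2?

For n = 7, ℓ ranges over 0 … 6.
The (ℓ, m_ℓ) pairs meeting m_ℓ ≥ 2 give: ℓ=2 → 1; ℓ=3 → 2; ℓ=4 → 3; ℓ=5 → 4; ℓ=6 → 5.
Orbitals: 1 + 2 + 3 + 4 + 5 = 15. Each orbital carries two spin states, so 15 × 2 = 30 states.

30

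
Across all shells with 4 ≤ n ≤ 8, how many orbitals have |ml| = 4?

Treat each shell separately and count matching orbitals:
n=5 → 2; n=6 → 4; n=7 → 6; n=8 → 8.
Total orbitals: 2 + 4 + 6 + 8 = 20.

20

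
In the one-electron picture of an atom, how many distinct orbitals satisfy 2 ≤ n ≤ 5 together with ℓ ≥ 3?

Work shell by shell — for each n, count the (ℓ, m_ℓ) pairs that satisfy ℓ ≥ 3:
n=4 → 7; n=5 → 16.
Total orbitals: 7 + 16 = 23.

23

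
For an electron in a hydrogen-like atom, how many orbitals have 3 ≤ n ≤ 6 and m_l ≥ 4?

4

Go shell by shell, enumerating (l, m_l) with m_l ≥ 4:
n=5 → 1; n=6 → 3.
Total orbitals: 1 + 3 = 4.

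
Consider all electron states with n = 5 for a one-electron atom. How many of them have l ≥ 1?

Go through l = 0, …, 4 (the values permitted for n = 5).
Per l-value: l=1 → 3; l=2 → 5; l=3 → 7; l=4 → 9.
Orbitals: 3 + 5 + 7 + 9 = 24. Each orbital carries two spin states, so 24 × 2 = 48 states.

48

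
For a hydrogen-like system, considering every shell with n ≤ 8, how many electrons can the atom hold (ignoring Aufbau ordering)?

Total orbitals = 1² + 2² + 3² + 4² + 5² + 6² + 7² + 8² = 204. Doubling for spin gives 408 electrons.

408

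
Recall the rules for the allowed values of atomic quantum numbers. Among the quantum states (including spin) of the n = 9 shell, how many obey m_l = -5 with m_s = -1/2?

4

The (l, m_l) pairs meeting m_l = -5 give: l=5 → 1; l=6 → 1; l=7 → 1; l=8 → 1.
Orbitals: 1 + 1 + 1 + 1 = 4. With m_s fixed to a single value there is one state per orbital, giving 4 states.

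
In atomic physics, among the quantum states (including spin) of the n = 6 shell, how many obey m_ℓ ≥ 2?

For n = 6, ℓ ranges over 0 … 5.
Per ℓ-value: ℓ=2 → 1; ℓ=3 → 2; ℓ=4 → 3; ℓ=5 → 4.
Orbitals: 1 + 2 + 3 + 4 = 10. Each orbital carries two spin states, so 10 × 2 = 20 states.

20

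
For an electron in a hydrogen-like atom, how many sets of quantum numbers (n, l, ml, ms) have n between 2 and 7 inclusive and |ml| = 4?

Count contributing orbitals for each principal shell:
n=5 → 2; n=6 → 4; n=7 → 6.
Orbitals: 2 + 4 + 6 = 12. Including both spin states (ms = ±1/2) gives 2 × 12 = 24 states.

24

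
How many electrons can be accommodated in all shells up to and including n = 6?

182

Total orbitals = 1² + 2² + 3² + 4² + 5² + 6² = 91. Doubling for spin gives 182 electrons.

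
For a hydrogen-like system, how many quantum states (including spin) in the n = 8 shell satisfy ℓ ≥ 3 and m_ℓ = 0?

Go through ℓ = 0, …, 7 (the values permitted for n = 8).
Contributions: ℓ=3 → 1; ℓ=4 → 1; ℓ=5 → 1; ℓ=6 → 1; ℓ=7 → 1.
Orbitals: 1 + 1 + 1 + 1 + 1 = 5. Each orbital carries two spin states, so 5 × 2 = 10 states.

10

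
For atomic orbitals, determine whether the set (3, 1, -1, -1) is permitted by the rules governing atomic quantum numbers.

No

The spin quantum number for an electron can only be m_s = +1/2 or −1/2; m_s = -1 is not one of those.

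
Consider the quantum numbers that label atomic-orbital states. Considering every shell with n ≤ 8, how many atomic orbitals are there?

204

Total orbitals = 1² + 2² + 3² + 4² + 5² + 6² + 7² + 8² = 204.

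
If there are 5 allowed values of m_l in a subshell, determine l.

m_l ranges over 2l+1 integers, so 2l+1 = 5 ⇒ l = 2.

l = 2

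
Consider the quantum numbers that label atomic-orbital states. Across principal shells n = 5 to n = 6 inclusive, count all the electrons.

Shell n has n² orbitals: 5²=25 + 6²=36 = 61 orbitals.
Two spin states per orbital: 2 × 61 = 122 electrons.

122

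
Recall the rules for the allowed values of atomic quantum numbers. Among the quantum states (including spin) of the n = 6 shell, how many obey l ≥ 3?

Contributions: l=3 → 7; l=4 → 9; l=5 → 11.
Orbitals: 7 + 9 + 11 = 27. Each orbital carries two spin states, so 27 × 2 = 54 states.

54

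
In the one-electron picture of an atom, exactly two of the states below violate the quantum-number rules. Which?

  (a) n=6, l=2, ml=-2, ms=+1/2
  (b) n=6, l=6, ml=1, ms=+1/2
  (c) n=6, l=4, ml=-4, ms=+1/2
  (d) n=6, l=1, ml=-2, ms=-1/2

(b) has l = 6 ≥ n = 6, violating 0 ≤ l ≤ n−1.
(d) has |ml| = 2 > l = 1, violating −l ≤ ml ≤ l.
The remaining sets (a), (c) satisfy all four rules.

(b) and (d)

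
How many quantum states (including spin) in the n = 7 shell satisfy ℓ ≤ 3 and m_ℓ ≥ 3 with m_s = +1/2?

The n = 7 shell has ℓ = 0 through 6; check each.
Contributions: ℓ=3 → 1.
Orbitals: 1. With m_s fixed to a single value there is one state per orbital, giving 1 state.

1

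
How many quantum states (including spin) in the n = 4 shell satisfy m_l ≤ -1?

Go through l = 0, …, 3 (the values permitted for n = 4).
Per l-value: l=1 → 1; l=2 → 2; l=3 → 3.
Orbitals: 1 + 2 + 3 = 6. Each orbital carries two spin states, so 6 × 2 = 12 states.

12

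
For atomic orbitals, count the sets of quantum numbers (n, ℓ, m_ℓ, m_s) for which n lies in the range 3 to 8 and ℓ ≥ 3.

290

For each n in the range, tally the orbitals obeying ℓ ≥ 3:
n=4 → 7; n=5 → 16; n=6 → 27; n=7 → 40; n=8 → 55.
Orbitals: 7 + 16 + 27 + 40 + 55 = 145. Including both spin states (m_s = ±1/2) gives 2 × 145 = 290 states.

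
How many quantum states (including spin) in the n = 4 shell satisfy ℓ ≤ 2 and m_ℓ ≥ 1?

6

With n = 4 the allowed ℓ are 0, 1, …, 3.
The (ℓ, m_ℓ) pairs meeting ℓ ≤ 2 and m_ℓ ≥ 1 give: ℓ=1 → 1; ℓ=2 → 2.
Orbitals: 1 + 2 = 3. Each orbital carries two spin states, so 3 × 2 = 6 states.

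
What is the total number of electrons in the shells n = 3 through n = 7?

270

Shell n has n² orbitals: 3²=9 + 4²=16 + 5²=25 + 6²=36 + 7²=49 = 135 orbitals.
Two spin states per orbital: 2 × 135 = 270 electrons.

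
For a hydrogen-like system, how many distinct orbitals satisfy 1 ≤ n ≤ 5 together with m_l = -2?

6

Go shell by shell, enumerating (l, m_l) with m_l = -2:
n=3 → 1; n=4 → 2; n=5 → 3.
Total orbitals: 1 + 2 + 3 = 6.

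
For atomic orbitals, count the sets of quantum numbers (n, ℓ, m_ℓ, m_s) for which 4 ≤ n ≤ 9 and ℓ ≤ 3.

192

Go shell by shell, enumerating (ℓ, m_ℓ) with ℓ ≤ 3:
n=4 → 16; n=5 → 16; n=6 → 16; n=7 → 16; n=8 → 16; n=9 → 16.
Orbitals: 16 + 16 + 16 + 16 + 16 + 16 = 96. Including both spin states (m_s = ±1/2) gives 2 × 96 = 192 states.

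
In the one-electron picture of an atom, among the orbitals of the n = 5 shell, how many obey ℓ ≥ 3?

16

With n = 5 the allowed ℓ are 0, 1, …, 4.
Per ℓ-value: ℓ=3 → 7; ℓ=4 → 9.
Total orbitals: 7 + 9 = 16.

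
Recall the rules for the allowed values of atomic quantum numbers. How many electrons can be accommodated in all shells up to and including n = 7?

280

Total orbitals = 1² + 2² + 3² + 4² + 5² + 6² + 7² = 140. Doubling for spin gives 280 electrons.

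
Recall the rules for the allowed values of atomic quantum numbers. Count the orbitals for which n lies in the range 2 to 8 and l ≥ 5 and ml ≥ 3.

For each n in the range, tally the orbitals obeying l ≥ 5 and ml ≥ 3:
n=6 → 3; n=7 → 7; n=8 → 12.
Total orbitals: 3 + 7 + 12 = 22.

22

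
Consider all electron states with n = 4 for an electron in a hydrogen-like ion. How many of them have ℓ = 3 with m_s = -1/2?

7

Go through ℓ = 0, …, 3 (the values permitted for n = 4).
The (ℓ, m_ℓ) pairs meeting ℓ = 3 give: ℓ=3 → 7.
Orbitals: 7. With m_s fixed to a single value there is one state per orbital, giving 7 states.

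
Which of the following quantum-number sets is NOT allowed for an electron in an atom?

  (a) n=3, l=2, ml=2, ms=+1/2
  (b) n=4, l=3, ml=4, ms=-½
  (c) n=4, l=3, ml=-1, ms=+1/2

(b)

(b) has |ml| = 4 > l = 3, violating −l ≤ ml ≤ l.
The remaining sets (a), (c) satisfy all four rules.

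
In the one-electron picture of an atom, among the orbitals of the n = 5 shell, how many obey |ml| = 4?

2

Orbitals with |ml| = 4, by l: l=4 → 2.
Total orbitals: 2.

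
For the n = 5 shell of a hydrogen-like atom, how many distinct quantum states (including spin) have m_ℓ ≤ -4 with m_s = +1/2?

1

The (ℓ, m_ℓ) pairs meeting m_ℓ ≤ -4 give: ℓ=4 → 1.
Orbitals: 1. With m_s fixed to a single value there is one state per orbital, giving 1 state.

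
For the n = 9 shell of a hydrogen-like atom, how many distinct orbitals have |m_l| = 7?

4

For n = 9, l ranges over 0 … 8.
The (l, m_l) pairs meeting |m_l| = 7 give: l=7 → 2; l=8 → 2.
Total orbitals: 2 + 2 = 4.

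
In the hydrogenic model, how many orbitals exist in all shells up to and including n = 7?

Total orbitals = 1² + 2² + 3² + 4² + 5² + 6² + 7² = 140.

140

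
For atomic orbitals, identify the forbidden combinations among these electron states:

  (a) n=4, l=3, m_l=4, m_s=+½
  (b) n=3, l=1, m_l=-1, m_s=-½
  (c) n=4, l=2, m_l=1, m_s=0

(a) and (c)

(a) has |m_l| = 4 > l = 3, violating −l ≤ m_l ≤ l.
(c) has m_s = 0, but an electron's spin must be ±1/2.
The remaining set (b) satisfies all four rules.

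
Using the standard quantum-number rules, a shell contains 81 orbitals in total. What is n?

n = 9

n² = 81 ⇒ n = 9.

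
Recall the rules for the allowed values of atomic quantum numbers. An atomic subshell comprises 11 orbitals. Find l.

l = 5

2l+1 = 11 gives l = 5.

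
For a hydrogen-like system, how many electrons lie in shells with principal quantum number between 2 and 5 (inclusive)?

108

Shell n has n² orbitals: 2²=4 + 3²=9 + 4²=16 + 5²=25 = 54 orbitals.
Two spin states per orbital: 2 × 54 = 108 electrons.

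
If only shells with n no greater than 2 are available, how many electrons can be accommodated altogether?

10

Total orbitals = 1² + 2² = 5. Doubling for spin gives 10 electrons.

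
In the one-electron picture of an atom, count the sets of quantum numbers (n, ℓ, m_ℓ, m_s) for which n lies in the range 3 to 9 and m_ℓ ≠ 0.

476

Work shell by shell — for each n, count the (ℓ, m_ℓ) pairs that satisfy m_ℓ ≠ 0:
n=3 → 6; n=4 → 12; n=5 → 20; n=6 → 30; n=7 → 42; n=8 → 56; n=9 → 72.
Orbitals: 6 + 12 + 20 + 30 + 42 + 56 + 72 = 238. Including both spin states (m_s = ±1/2) gives 2 × 238 = 476 states.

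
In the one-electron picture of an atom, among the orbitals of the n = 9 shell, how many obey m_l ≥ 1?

36

The (l, m_l) pairs meeting m_l ≥ 1 give: l=1 → 1; l=2 → 2; l=3 → 3; l=4 → 4; l=5 → 5; l=6 → 6; l=7 → 7; l=8 → 8.
Total orbitals: 1 + 2 + 3 + 4 + 5 + 6 + 7 + 8 = 36.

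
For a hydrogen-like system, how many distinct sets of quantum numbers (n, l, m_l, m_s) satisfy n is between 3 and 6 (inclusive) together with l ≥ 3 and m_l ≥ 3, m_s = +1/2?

Treat each shell separately and count matching orbitals:
n=4 → 1; n=5 → 3; n=6 → 6.
Orbitals: 1 + 3 + 6 = 10. With m_s fixed to +1/2 there is one state per orbital, so 10 states.

10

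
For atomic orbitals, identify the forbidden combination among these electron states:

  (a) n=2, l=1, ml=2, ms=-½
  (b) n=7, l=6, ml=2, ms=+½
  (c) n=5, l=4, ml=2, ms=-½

(a) has |ml| = 2 > l = 1, violating −l ≤ ml ≤ l.
The remaining sets (b), (c) satisfy all four rules.

(a)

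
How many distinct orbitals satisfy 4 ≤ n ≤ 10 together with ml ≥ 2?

119

For each n in the range, tally the orbitals obeying ml ≥ 2:
n=4 → 3; n=5 → 6; n=6 → 10; n=7 → 15; n=8 → 21; n=9 → 28; n=10 → 36.
Total orbitals: 3 + 6 + 10 + 15 + 21 + 28 + 36 = 119.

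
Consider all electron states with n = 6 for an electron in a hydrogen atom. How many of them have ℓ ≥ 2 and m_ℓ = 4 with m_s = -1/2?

2

The n = 6 shell has ℓ = 0 through 5; check each.
The (ℓ, m_ℓ) pairs meeting ℓ ≥ 2 and m_ℓ = 4 give: ℓ=4 → 1; ℓ=5 → 1.
Orbitals: 1 + 1 = 2. With m_s fixed to a single value there is one state per orbital, giving 2 states.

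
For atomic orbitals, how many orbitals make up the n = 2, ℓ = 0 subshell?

1

A subshell has 2ℓ+1 orbitals; with ℓ = 0, that's 1.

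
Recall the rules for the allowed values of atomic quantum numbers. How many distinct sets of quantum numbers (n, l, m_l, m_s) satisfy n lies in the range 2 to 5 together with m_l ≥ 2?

Count contributing orbitals for each principal shell:
n=3 → 1; n=4 → 3; n=5 → 6.
Orbitals: 1 + 3 + 6 = 10. Including both spin states (m_s = ±1/2) gives 2 × 10 = 20 states.

20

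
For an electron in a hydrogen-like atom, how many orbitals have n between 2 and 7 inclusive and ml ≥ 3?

For each n in the range, tally the orbitals obeying ml ≥ 3:
n=4 → 1; n=5 → 3; n=6 → 6; n=7 → 10.
Total orbitals: 1 + 3 + 6 + 10 = 20.

20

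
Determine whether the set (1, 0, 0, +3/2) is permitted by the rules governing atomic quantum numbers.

The spin quantum number for an electron can only be m_s = +1/2 or −1/2; m_s = +3/2 is not one of those.

Invalid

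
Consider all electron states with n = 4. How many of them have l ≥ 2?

Contributions: l=2 → 5; l=3 → 7.
Orbitals: 5 + 7 = 12. Each orbital carries two spin states, so 12 × 2 = 24 states.

24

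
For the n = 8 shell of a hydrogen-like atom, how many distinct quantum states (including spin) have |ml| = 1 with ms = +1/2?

14

Contributions: l=1 → 2; l=2 → 2; l=3 → 2; l=4 → 2; l=5 → 2; l=6 → 2; l=7 → 2.
Orbitals: 2 + 2 + 2 + 2 + 2 + 2 + 2 = 14. With ms fixed to a single value there is one state per orbital, giving 14 states.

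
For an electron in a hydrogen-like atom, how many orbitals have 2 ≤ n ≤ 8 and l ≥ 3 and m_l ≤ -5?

10

For each n in the range, tally the orbitals obeying l ≥ 3 and m_l ≤ -5:
n=6 → 1; n=7 → 3; n=8 → 6.
Total orbitals: 1 + 3 + 6 = 10.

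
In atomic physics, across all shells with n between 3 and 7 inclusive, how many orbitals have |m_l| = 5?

6

For each n in the range, tally the orbitals obeying |m_l| = 5:
n=6 → 2; n=7 → 4.
Total orbitals: 2 + 4 = 6.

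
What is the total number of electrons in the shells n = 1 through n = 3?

Shell n has n² orbitals: 1²=1 + 2²=4 + 3²=9 = 14 orbitals.
Two spin states per orbital: 2 × 14 = 28 electrons.

28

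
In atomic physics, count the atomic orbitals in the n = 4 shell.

The n = 4 shell contains n² = 4² = 16 orbitals.

16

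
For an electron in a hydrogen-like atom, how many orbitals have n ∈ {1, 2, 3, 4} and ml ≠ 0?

For each n in the range, tally the orbitals obeying ml ≠ 0:
n=2 → 2; n=3 → 6; n=4 → 12.
Total orbitals: 2 + 6 + 12 = 20.

20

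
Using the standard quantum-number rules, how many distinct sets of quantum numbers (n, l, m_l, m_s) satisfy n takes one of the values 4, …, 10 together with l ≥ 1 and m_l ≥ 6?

40

Work shell by shell — for each n, count the (l, m_l) pairs that satisfy l ≥ 1 and m_l ≥ 6:
n=7 → 1; n=8 → 3; n=9 → 6; n=10 → 10.
Orbitals: 1 + 3 + 6 + 10 = 20. Including both spin states (m_s = ±1/2) gives 2 × 20 = 40 states.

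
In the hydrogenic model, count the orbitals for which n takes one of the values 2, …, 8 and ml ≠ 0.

168

Treat each shell separately and count matching orbitals:
n=2 → 2; n=3 → 6; n=4 → 12; n=5 → 20; n=6 → 30; n=7 → 42; n=8 → 56.
Total orbitals: 2 + 6 + 12 + 20 + 30 + 42 + 56 = 168.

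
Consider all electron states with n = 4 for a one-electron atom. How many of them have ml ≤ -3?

2

The n = 4 shell has l = 0 through 3; check each.
Orbitals with ml ≤ -3, by l: l=3 → 1.
Orbitals: 1. Each orbital carries two spin states, so 1 × 2 = 2 states.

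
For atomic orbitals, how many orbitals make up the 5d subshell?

A subshell has 2l+1 orbitals; with l = 2, that's 5.

5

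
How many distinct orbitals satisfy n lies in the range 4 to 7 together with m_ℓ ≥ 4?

Go shell by shell, enumerating (ℓ, m_ℓ) with m_ℓ ≥ 4:
n=5 → 1; n=6 → 3; n=7 → 6.
Total orbitals: 1 + 3 + 6 = 10.

10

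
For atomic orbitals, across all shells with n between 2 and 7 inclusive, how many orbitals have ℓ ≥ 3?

90

Treat each shell separately and count matching orbitals:
n=4 → 7; n=5 → 16; n=6 → 27; n=7 → 40.
Total orbitals: 7 + 16 + 27 + 40 = 90.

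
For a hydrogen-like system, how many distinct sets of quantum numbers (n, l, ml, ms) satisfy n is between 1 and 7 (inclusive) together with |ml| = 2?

60

Treat each shell separately and count matching orbitals:
n=3 → 2; n=4 → 4; n=5 → 6; n=6 → 8; n=7 → 10.
Orbitals: 2 + 4 + 6 + 8 + 10 = 30. Including both spin states (ms = ±1/2) gives 2 × 30 = 60 states.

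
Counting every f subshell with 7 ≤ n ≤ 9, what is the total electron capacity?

An f subshell (l = 3) exists for every n ≥ 4, so shells n = 7, 8, 9 each contribute one — 3 subshells.
Since each f subshell holds 2(2·3+1) = 14 electrons, the total is 3 × 14 = 42.

42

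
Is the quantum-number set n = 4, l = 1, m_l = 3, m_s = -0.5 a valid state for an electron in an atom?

Invalid

The magnetic quantum number must satisfy −l ≤ m_l ≤ l. With l = 1, m_l can only be -1, 0, 1, so m_l = 3 is forbidden.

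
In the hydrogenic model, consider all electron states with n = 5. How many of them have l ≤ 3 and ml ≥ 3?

2

With n = 5 the allowed l are 0, 1, …, 4.
Per l-value: l=3 → 1.
Orbitals: 1. Each orbital carries two spin states, so 1 × 2 = 2 states.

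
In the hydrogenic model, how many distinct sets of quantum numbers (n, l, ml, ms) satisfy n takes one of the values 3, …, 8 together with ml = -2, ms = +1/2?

21

Count contributing orbitals for each principal shell:
n=3 → 1; n=4 → 2; n=5 → 3; n=6 → 4; n=7 → 5; n=8 → 6.
Orbitals: 1 + 2 + 3 + 4 + 5 + 6 = 21. With ms fixed to +1/2 there is one state per orbital, so 21 states.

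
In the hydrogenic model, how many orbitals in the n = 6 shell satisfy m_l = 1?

Go through l = 0, …, 5 (the values permitted for n = 6).
Contributions: l=1 → 1; l=2 → 1; l=3 → 1; l=4 → 1; l=5 → 1.
Total orbitals: 1 + 1 + 1 + 1 + 1 = 5.

5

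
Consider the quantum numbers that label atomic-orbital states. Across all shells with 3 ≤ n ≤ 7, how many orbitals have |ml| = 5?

6

Treat each shell separately and count matching orbitals:
n=6 → 2; n=7 → 4.
Total orbitals: 2 + 4 = 6.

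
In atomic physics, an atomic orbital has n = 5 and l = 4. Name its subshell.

l = 4 corresponds to the letter 'g', so the subshell is 5g.

5g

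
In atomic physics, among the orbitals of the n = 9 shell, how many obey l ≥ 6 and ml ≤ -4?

12

Contributions: l=6 → 3; l=7 → 4; l=8 → 5.
Total orbitals: 3 + 4 + 5 = 12.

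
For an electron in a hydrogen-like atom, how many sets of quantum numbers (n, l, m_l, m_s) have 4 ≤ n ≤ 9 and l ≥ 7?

Count contributing orbitals for each principal shell:
n=8 → 15; n=9 → 32.
Orbitals: 15 + 32 = 47. Including both spin states (m_s = ±1/2) gives 2 × 47 = 94 states.

94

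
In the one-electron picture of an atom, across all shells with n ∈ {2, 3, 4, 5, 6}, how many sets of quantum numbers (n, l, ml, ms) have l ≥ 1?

Go shell by shell, enumerating (l, ml) with l ≥ 1:
n=2 → 3; n=3 → 8; n=4 → 15; n=5 → 24; n=6 → 35.
Orbitals: 3 + 8 + 15 + 24 + 35 = 85. Including both spin states (ms = ±1/2) gives 2 × 85 = 170 states.

170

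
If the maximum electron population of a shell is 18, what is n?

2n² = 18 ⇒ n² = 9 ⇒ n = 3.

n = 3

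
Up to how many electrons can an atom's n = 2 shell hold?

A shell holds 2n² electrons: 2 × 2² = 2 × 4 = 8.

8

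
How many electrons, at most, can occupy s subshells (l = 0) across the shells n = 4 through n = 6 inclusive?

An s subshell (l = 0) exists for every n ≥ 1, so shells n = 4, 5, 6 each contribute one — 3 subshells.
Since each s subshell holds 2(2·0+1) = 2 electrons, the total is 3 × 2 = 6.

6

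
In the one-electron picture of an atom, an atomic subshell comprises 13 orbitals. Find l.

l = 6

2l+1 = 13 gives l = 6.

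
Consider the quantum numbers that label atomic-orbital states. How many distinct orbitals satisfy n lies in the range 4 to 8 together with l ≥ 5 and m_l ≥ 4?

Work shell by shell — for each n, count the (l, m_l) pairs that satisfy l ≥ 5 and m_l ≥ 4:
n=6 → 2; n=7 → 5; n=8 → 9.
Total orbitals: 2 + 5 + 9 = 16.

16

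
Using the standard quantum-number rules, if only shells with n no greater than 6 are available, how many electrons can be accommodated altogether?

182

Total orbitals = 1² + 2² + 3² + 4² + 5² + 6² = 91. Doubling for spin gives 182 electrons.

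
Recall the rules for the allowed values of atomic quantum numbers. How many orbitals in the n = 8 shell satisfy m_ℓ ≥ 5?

Per ℓ-value: ℓ=5 → 1; ℓ=6 → 2; ℓ=7 → 3.
Total orbitals: 1 + 2 + 3 = 6.

6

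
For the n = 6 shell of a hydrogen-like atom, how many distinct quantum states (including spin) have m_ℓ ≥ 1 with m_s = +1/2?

With n = 6 the allowed ℓ are 0, 1, …, 5.
Contributions: ℓ=1 → 1; ℓ=2 → 2; ℓ=3 → 3; ℓ=4 → 4; ℓ=5 → 5.
Orbitals: 1 + 2 + 3 + 4 + 5 = 15. With m_s fixed to a single value there is one state per orbital, giving 15 states.

15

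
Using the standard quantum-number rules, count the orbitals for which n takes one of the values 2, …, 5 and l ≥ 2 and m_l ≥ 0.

Work shell by shell — for each n, count the (l, m_l) pairs that satisfy l ≥ 2 and m_l ≥ 0:
n=3 → 3; n=4 → 7; n=5 → 12.
Total orbitals: 3 + 7 + 12 = 22.

22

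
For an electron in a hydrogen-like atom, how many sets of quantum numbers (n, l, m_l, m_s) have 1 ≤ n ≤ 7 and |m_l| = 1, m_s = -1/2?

Count contributing orbitals for each principal shell:
n=2 → 2; n=3 → 4; n=4 → 6; n=5 → 8; n=6 → 10; n=7 → 12.
Orbitals: 2 + 4 + 6 + 8 + 10 + 12 = 42. With m_s fixed to -1/2 there is one state per orbital, so 42 states.

42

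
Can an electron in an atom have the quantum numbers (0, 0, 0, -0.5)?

Invalid

The principal quantum number must be a positive integer (n ≥ 1), but here n = 0.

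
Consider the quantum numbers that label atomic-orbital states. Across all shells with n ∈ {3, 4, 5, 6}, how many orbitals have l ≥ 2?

For each n in the range, tally the orbitals obeying l ≥ 2:
n=3 → 5; n=4 → 12; n=5 → 21; n=6 → 32.
Total orbitals: 5 + 12 + 21 + 32 = 70.

70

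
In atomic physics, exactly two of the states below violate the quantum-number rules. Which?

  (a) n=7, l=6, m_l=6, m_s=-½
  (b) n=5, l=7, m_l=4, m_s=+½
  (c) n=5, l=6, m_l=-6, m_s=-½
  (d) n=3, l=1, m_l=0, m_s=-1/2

(b) and (c)

(b) has l = 7 ≥ n = 5, violating 0 ≤ l ≤ n−1.
(c) has l = 6 ≥ n = 5, violating 0 ≤ l ≤ n−1.
The remaining sets (a), (d) satisfy all four rules.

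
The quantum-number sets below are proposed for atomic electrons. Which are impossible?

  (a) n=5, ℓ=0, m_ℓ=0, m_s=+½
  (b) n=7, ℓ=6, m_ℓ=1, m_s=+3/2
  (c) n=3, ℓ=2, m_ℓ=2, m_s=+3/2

(b) and (c)

(b) has m_s = +3/2, but an electron's spin must be ±1/2.
(c) has m_s = +3/2, but an electron's spin must be ±1/2.
The remaining set (a) satisfies all four rules.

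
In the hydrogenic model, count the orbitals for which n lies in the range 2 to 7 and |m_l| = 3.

Work shell by shell — for each n, count the (l, m_l) pairs that satisfy |m_l| = 3:
n=4 → 2; n=5 → 4; n=6 → 6; n=7 → 8.
Total orbitals: 2 + 4 + 6 + 8 = 20.

20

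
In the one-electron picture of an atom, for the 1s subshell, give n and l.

n = 1, l = 0

The leading integer gives n = 1; the letter 's' means l = 0.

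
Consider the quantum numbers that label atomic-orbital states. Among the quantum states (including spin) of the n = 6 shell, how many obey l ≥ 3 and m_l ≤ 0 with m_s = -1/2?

With n = 6 the allowed l are 0, 1, …, 5.
Per l-value: l=3 → 4; l=4 → 5; l=5 → 6.
Orbitals: 4 + 5 + 6 = 15. With m_s fixed to a single value there is one state per orbital, giving 15 states.

15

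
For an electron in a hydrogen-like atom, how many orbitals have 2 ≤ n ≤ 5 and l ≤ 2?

For each n in the range, tally the orbitals obeying l ≤ 2:
n=2 → 4; n=3 → 9; n=4 → 9; n=5 → 9.
Total orbitals: 4 + 9 + 9 + 9 = 31.

31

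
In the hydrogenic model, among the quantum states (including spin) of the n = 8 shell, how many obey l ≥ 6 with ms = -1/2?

Contributions: l=6 → 13; l=7 → 15.
Orbitals: 13 + 15 = 28. With ms fixed to a single value there is one state per orbital, giving 28 states.

28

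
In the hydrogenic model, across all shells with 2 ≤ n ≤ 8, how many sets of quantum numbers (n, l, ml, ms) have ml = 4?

Work shell by shell — for each n, count the (l, ml) pairs that satisfy ml = 4:
n=5 → 1; n=6 → 2; n=7 → 3; n=8 → 4.
Orbitals: 1 + 2 + 3 + 4 = 10. Including both spin states (ms = ±1/2) gives 2 × 10 = 20 states.

20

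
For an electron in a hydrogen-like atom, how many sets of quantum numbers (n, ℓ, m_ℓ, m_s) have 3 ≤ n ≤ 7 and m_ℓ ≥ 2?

70

Work shell by shell — for each n, count the (ℓ, m_ℓ) pairs that satisfy m_ℓ ≥ 2:
n=3 → 1; n=4 → 3; n=5 → 6; n=6 → 10; n=7 → 15.
Orbitals: 1 + 3 + 6 + 10 + 15 = 35. Including both spin states (m_s = ±1/2) gives 2 × 35 = 70 states.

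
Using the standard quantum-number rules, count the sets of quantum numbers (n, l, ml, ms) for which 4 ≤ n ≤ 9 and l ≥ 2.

Count contributing orbitals for each principal shell:
n=4 → 12; n=5 → 21; n=6 → 32; n=7 → 45; n=8 → 60; n=9 → 77.
Orbitals: 12 + 21 + 32 + 45 + 60 + 77 = 247. Including both spin states (ms = ±1/2) gives 2 × 247 = 494 states.

494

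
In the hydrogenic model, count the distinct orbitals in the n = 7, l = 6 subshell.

A subshell has 2l+1 orbitals; with l = 6, that's 13.

13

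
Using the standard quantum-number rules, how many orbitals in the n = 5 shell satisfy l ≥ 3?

Go through l = 0, …, 4 (the values permitted for n = 5).
Contributions: l=3 → 7; l=4 → 9.
Total orbitals: 7 + 9 = 16.

16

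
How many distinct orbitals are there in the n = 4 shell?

The n = 4 shell contains n² = 4² = 16 orbitals.

16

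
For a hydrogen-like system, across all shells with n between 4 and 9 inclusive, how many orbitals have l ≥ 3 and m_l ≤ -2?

77

Treat each shell separately and count matching orbitals:
n=4 → 2; n=5 → 5; n=6 → 9; n=7 → 14; n=8 → 20; n=9 → 27.
Total orbitals: 2 + 5 + 9 + 14 + 20 + 27 = 77.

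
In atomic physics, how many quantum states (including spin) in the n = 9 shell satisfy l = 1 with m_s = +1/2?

3

Orbitals with l = 1, by l: l=1 → 3.
Orbitals: 3. With m_s fixed to a single value there is one state per orbital, giving 3 states.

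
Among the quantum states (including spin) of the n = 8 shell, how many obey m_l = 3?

10

With n = 8 the allowed l are 0, 1, …, 7.
The (l, m_l) pairs meeting m_l = 3 give: l=3 → 1; l=4 → 1; l=5 → 1; l=6 → 1; l=7 → 1.
Orbitals: 1 + 1 + 1 + 1 + 1 = 5. Each orbital carries two spin states, so 5 × 2 = 10 states.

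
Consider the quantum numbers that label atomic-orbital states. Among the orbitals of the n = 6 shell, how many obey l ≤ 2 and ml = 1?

2

Go through l = 0, …, 5 (the values permitted for n = 6).
Contributions: l=1 → 1; l=2 → 1.
Total orbitals: 1 + 1 = 2.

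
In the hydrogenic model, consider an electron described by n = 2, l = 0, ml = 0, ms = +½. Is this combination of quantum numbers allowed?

Valid

n = 2 is a positive integer. l = 0 satisfies 0 ≤ l ≤ n−1 = 1. ml = 0 lies in the range −l … +l (here 0). ms = +1/2 is one of ±1/2.
All four constraints are satisfied.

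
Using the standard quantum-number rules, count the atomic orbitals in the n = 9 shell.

81

The n = 9 shell contains n² = 9² = 81 orbitals.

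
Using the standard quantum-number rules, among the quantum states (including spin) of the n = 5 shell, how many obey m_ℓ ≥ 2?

For n = 5, ℓ ranges over 0 … 4.
Orbitals with m_ℓ ≥ 2, by ℓ: ℓ=2 → 1; ℓ=3 → 2; ℓ=4 → 3.
Orbitals: 1 + 2 + 3 = 6. Each orbital carries two spin states, so 6 × 2 = 12 states.

12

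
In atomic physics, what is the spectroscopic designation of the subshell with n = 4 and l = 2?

l = 2 corresponds to the letter 'd', so the subshell is 4d.

4d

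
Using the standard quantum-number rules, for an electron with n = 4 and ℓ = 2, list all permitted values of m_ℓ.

m_ℓ takes every integer from −ℓ to +ℓ. With ℓ = 2 that gives the 5 values -2, -1, 0, 1, 2.

-2, -1, 0, 1, 2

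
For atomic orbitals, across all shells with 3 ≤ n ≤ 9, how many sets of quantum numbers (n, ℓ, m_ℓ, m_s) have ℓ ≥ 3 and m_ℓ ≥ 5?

40

Count contributing orbitals for each principal shell:
n=6 → 1; n=7 → 3; n=8 → 6; n=9 → 10.
Orbitals: 1 + 3 + 6 + 10 = 20. Including both spin states (m_s = ±1/2) gives 2 × 20 = 40 states.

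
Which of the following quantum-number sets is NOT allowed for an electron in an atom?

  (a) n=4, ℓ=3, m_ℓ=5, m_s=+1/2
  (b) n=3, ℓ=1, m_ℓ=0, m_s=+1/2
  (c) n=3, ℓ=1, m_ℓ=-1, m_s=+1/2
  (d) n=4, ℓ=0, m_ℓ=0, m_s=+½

(a)

(a) has |m_ℓ| = 5 > ℓ = 3, violating −ℓ ≤ m_ℓ ≤ ℓ.
The remaining sets (b), (c), (d) satisfy all four rules.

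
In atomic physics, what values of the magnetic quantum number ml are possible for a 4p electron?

-1, 0, 1

The 4p subshell has l = 1, and ml takes every integer from −l to +l. With l = 1 that gives the 3 values -1, 0, 1.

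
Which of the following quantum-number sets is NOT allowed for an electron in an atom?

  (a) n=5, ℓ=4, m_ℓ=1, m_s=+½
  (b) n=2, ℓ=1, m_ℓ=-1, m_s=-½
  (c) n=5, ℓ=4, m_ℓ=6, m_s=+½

(c) has |m_ℓ| = 6 > ℓ = 4, violating −ℓ ≤ m_ℓ ≤ ℓ.
The remaining sets (a), (b) satisfy all four rules.

(c)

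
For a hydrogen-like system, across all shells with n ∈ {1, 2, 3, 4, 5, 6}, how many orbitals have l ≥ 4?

29

Treat each shell separately and count matching orbitals:
n=5 → 9; n=6 → 20.
Total orbitals: 9 + 20 = 29.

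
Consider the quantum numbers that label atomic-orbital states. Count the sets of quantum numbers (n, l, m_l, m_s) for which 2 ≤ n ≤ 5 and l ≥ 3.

Treat each shell separately and count matching orbitals:
n=4 → 7; n=5 → 16.
Orbitals: 7 + 16 = 23. Including both spin states (m_s = ±1/2) gives 2 × 23 = 46 states.

46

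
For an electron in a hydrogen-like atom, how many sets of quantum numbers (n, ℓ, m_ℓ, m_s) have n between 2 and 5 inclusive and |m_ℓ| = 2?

For each n in the range, tally the orbitals obeying |m_ℓ| = 2:
n=3 → 2; n=4 → 4; n=5 → 6.
Orbitals: 2 + 4 + 6 = 12. Including both spin states (m_s = ±1/2) gives 2 × 12 = 24 states.

24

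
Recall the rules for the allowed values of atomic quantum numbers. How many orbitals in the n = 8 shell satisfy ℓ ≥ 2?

Go through ℓ = 0, …, 7 (the values permitted for n = 8).
Per ℓ-value: ℓ=2 → 5; ℓ=3 → 7; ℓ=4 → 9; ℓ=5 → 11; ℓ=6 → 13; ℓ=7 → 15.
Total orbitals: 5 + 7 + 9 + 11 + 13 + 15 = 60.

60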